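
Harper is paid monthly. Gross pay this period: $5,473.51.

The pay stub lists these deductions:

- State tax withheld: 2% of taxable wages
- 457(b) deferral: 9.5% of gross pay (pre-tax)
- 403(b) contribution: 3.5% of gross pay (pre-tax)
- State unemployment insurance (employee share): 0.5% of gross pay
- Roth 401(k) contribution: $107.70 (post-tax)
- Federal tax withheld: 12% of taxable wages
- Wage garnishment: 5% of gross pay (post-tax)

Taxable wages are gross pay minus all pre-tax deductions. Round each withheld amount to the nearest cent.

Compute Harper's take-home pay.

403(b) contribution: $5,473.51 × 0.035 = $191.57
457(b) deferral: $5,473.51 × 0.095 = $519.98
Pre-tax total = $191.57 + $519.98 = $711.55
Taxable wages = $5,473.51 − $711.55 = $4,761.96
State tax withheld: $4,761.96 × 0.02 = $95.24
Federal tax withheld: $4,761.96 × 0.12 = $571.44
State unemployment insurance (employee share): $5,473.51 × 0.005 = $27.37
Roth 401(k) contribution: $107.70
Wage garnishment: $5,473.51 × 0.05 = $273.68
Total deductions = $191.57 + $519.98 + $95.24 + $571.44 + $27.37 + $107.70 + $273.68 = $1,786.98
Net pay = $5,473.51 − $1,786.98 = $3,686.53

$3,686.53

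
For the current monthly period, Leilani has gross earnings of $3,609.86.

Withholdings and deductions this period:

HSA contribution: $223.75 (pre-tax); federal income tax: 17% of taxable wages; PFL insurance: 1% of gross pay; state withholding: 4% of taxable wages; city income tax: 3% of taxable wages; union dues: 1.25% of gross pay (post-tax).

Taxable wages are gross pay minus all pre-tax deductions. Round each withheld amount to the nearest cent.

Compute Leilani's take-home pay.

HSA contribution: $223.75
Taxable wages = $3,609.86 − $223.75 = $3,386.11
State withholding: $3,386.11 × 0.04 = $135.44
City income tax: $3,386.11 × 0.03 = $101.58
Federal income tax: $3,386.11 × 0.17 = $575.64
PFL insurance: $3,609.86 × 0.01 = $36.10
Union dues: $3,609.86 × 0.0125 = $45.12
Total deductions = $223.75 + $135.44 + $101.58 + $575.64 + $36.10 + $45.12 = $1,117.63
Net pay = $3,609.86 − $1,117.63 = $2,492.23

$2,492.23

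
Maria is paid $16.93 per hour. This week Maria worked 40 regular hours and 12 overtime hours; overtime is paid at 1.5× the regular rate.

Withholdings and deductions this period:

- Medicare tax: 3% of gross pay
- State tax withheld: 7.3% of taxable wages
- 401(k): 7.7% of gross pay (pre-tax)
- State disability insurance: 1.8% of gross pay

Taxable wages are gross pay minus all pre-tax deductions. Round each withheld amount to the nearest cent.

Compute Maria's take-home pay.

Regular pay: 40 × $16.93 = $677.20
Overtime pay: 12 × $16.93 × 1.5 = $304.74
Gross pay = $677.20 + $304.74 = $981.94
401(k): $981.94 × 0.077 = $75.61
Taxable wages = $981.94 − $75.61 = $906.33
State tax withheld: $906.33 × 0.073 = $66.16
State disability insurance: $981.94 × 0.018 = $17.67
Medicare tax: $981.94 × 0.03 = $29.46
Total deductions = $75.61 + $66.16 + $17.67 + $29.46 = $188.90
Net pay = $981.94 − $188.90 = $793.04

$793.04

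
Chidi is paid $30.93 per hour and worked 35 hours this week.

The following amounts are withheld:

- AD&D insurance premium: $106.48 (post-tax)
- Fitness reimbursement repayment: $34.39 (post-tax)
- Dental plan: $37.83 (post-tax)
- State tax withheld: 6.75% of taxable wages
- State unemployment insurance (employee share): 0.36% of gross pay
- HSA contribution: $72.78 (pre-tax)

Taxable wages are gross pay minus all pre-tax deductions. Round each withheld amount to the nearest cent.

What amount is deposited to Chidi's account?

$759.01

Gross pay: 35 × $30.93 = $1082.55
HSA contribution: $72.78
Taxable wages = $1082.55 − $72.78 = $1009.77
State tax withheld: $1009.77 × 0.0675 = $68.16
State unemployment insurance (employee share): $1082.55 × 0.0036 = $3.90
Fitness reimbursement repayment: $34.39
AD&D insurance premium: $106.48
Dental plan: $37.83
Total deductions = $72.78 + $68.16 + $3.90 + $34.39 + $106.48 + $37.83 = $323.54
Net pay = $1082.55 − $323.54 = $759.01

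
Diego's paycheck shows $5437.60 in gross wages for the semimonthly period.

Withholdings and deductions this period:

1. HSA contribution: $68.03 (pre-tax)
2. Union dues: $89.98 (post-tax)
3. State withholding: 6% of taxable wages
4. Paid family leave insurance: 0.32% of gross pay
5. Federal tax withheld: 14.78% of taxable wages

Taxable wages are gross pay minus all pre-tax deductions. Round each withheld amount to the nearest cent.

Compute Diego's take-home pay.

$4146.40

HSA contribution: $68.03
Taxable wages = $5437.60 − $68.03 = $5369.57
Federal tax withheld: $5369.57 × 0.1478 = $793.62
State withholding: $5369.57 × 0.06 = $322.17
Paid family leave insurance: $5437.60 × 0.0032 = $17.40
Union dues: $89.98
Total deductions = $68.03 + $793.62 + $322.17 + $17.40 + $89.98 = $1291.20
Net pay = $5437.60 − $1291.20 = $4146.40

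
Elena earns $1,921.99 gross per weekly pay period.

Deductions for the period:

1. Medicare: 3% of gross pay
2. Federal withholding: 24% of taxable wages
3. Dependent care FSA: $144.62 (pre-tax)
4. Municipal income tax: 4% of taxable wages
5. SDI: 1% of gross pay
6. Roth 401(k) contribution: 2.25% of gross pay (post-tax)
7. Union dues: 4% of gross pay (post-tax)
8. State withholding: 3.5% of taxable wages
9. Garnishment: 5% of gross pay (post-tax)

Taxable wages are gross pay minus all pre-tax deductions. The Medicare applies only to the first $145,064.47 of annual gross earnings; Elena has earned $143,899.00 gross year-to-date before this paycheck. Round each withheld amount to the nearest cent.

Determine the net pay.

Dependent care FSA: $144.62
Taxable wages = $1,921.99 − $144.62 = $1,777.37
Federal withholding: $1,777.37 × 0.24 = $426.57
Municipal income tax: $1,777.37 × 0.04 = $71.09
State withholding: $1,777.37 × 0.035 = $62.21
SDI: $1,921.99 × 0.01 = $19.22
Medicare: only $145,064.47 − $143,899.00 = $1,165.47 of this check is subject → $1,165.47 × 0.03 = $34.96
Garnishment: $1,921.99 × 0.05 = $96.10
Roth 401(k) contribution: $1,921.99 × 0.0225 = $43.24
Union dues: $1,921.99 × 0.04 = $76.88
Total deductions = $144.62 + $426.57 + $71.09 + $62.21 + $19.22 + $34.96 + $96.10 + $43.24 + $76.88 = $974.89
Net pay = $1,921.99 − $974.89 = $947.10

$947.10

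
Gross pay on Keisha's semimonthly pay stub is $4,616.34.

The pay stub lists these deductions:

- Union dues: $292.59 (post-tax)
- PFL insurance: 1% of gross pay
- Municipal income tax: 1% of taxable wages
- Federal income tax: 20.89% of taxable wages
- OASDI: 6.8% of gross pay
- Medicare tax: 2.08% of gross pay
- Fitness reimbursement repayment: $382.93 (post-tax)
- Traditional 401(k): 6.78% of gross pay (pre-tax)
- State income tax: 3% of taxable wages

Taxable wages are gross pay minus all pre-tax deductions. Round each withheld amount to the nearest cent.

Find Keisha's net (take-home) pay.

Traditional 401(k): $4,616.34 × 0.0678 = $312.99
Taxable wages = $4,616.34 − $312.99 = $4,303.35
State income tax: $4,303.35 × 0.03 = $129.10
Municipal income tax: $4,303.35 × 0.01 = $43.03
Federal income tax: $4,303.35 × 0.2089 = $898.97
OASDI: $4,616.34 × 0.068 = $313.91
Medicare tax: $4,616.34 × 0.0208 = $96.02
PFL insurance: $4,616.34 × 0.01 = $46.16
Fitness reimbursement repayment: $382.93
Union dues: $292.59
Total deductions = $312.99 + $129.10 + $43.03 + $898.97 + $313.91 + $96.02 + $46.16 + $382.93 + $292.59 = $2,515.70
Net pay = $4,616.34 − $2,515.70 = $2,100.64

$2,100.64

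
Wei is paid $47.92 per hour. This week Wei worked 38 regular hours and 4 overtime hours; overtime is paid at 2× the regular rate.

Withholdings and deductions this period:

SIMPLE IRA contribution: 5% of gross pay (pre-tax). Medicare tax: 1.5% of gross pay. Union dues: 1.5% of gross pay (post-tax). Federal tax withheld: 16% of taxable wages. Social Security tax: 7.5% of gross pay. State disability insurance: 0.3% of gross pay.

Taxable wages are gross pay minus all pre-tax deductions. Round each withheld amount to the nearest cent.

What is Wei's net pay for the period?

$1,520.99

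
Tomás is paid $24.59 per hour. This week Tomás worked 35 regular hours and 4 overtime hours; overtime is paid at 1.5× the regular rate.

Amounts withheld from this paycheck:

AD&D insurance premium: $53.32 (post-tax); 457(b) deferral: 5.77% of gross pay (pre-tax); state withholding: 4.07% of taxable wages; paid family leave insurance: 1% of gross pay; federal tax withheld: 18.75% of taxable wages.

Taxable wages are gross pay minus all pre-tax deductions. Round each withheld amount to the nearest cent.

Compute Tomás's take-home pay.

$669.82

Regular pay: 35 × $24.59 = $860.65
Overtime pay: 4 × $24.59 × 1.5 = $147.54
Gross pay = $860.65 + $147.54 = $1,008.19
457(b) deferral: $1,008.19 × 0.0577 = $58.17
Taxable wages = $1,008.19 − $58.17 = $950.02
State withholding: $950.02 × 0.0407 = $38.67
Federal tax withheld: $950.02 × 0.1875 = $178.13
Paid family leave insurance: $1,008.19 × 0.01 = $10.08
AD&D insurance premium: $53.32
Total deductions = $58.17 + $38.67 + $178.13 + $10.08 + $53.32 = $338.37
Net pay = $1,008.19 − $338.37 = $669.82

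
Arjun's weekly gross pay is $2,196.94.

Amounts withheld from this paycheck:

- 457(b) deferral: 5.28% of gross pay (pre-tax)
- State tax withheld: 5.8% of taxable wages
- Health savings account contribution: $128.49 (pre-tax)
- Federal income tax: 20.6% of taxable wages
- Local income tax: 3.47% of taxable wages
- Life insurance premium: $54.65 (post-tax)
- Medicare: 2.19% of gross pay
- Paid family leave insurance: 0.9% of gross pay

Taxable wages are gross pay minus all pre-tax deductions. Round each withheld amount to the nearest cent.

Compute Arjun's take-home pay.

$1,246.73

457(b) deferral: $2,196.94 × 0.0528 = $116.00
Health savings account contribution: $128.49
Pre-tax total = $116.00 + $128.49 = $244.49
Taxable wages = $2,196.94 − $244.49 = $1,952.45
Local income tax: $1,952.45 × 0.0347 = $67.75
State tax withheld: $1,952.45 × 0.058 = $113.24
Federal income tax: $1,952.45 × 0.206 = $402.20
Medicare: $2,196.94 × 0.0219 = $48.11
Paid family leave insurance: $2,196.94 × 0.009 = $19.77
Life insurance premium: $54.65
Total deductions = $116.00 + $128.49 + $67.75 + $113.24 + $402.20 + $48.11 + $19.77 + $54.65 = $950.21
Net pay = $2,196.94 − $950.21 = $1,246.73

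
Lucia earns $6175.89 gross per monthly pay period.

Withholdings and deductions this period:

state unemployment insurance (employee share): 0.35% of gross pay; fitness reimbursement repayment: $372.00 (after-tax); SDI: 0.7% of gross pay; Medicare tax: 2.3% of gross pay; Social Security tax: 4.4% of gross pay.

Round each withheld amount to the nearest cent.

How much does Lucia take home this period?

State unemployment insurance (employee share): $6175.89 × 0.0035 = $21.62
Social Security tax: $6175.89 × 0.044 = $271.74
Medicare tax: $6175.89 × 0.023 = $142.05
SDI: $6175.89 × 0.007 = $43.23
Fitness reimbursement repayment: $372.00
Total deductions = $21.62 + $271.74 + $142.05 + $43.23 + $372.00 = $850.64
Net pay = $6175.89 − $850.64 = $5325.25

$5325.25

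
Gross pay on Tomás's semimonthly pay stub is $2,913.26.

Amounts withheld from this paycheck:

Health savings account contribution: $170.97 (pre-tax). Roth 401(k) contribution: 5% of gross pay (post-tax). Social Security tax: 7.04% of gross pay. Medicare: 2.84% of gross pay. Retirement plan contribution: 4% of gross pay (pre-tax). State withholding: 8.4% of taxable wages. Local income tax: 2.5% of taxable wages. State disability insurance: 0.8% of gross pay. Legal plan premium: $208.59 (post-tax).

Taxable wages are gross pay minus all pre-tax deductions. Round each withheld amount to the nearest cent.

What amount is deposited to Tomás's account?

$1,674.17

Retirement plan contribution: $2,913.26 × 0.04 = $116.53
Health savings account contribution: $170.97
Pre-tax total = $116.53 + $170.97 = $287.50
Taxable wages = $2,913.26 − $287.50 = $2,625.76
Local income tax: $2,625.76 × 0.025 = $65.64
State withholding: $2,625.76 × 0.084 = $220.56
Social Security tax: $2,913.26 × 0.0704 = $205.09
Medicare: $2,913.26 × 0.0284 = $82.74
State disability insurance: $2,913.26 × 0.008 = $23.31
Roth 401(k) contribution: $2,913.26 × 0.05 = $145.66
Legal plan premium: $208.59
Total deductions = $116.53 + $170.97 + $65.64 + $220.56 + $205.09 + $82.74 + $23.31 + $145.66 + $208.59 = $1,239.09
Net pay = $2,913.26 − $1,239.09 = $1,674.17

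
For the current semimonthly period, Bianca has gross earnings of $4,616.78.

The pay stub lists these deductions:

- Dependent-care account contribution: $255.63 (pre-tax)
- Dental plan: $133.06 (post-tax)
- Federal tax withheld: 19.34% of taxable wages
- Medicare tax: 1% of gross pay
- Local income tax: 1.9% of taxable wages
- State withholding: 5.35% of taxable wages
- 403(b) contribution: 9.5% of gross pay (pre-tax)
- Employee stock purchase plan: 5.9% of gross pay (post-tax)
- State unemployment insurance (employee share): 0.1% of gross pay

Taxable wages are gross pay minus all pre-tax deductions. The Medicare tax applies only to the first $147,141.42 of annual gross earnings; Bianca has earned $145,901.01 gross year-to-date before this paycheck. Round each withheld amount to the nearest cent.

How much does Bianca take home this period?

Dependent-care account contribution: $255.63
403(b) contribution: $4,616.78 × 0.095 = $438.59
Pre-tax total = $255.63 + $438.59 = $694.22
Taxable wages = $4,616.78 − $694.22 = $3,922.56
State withholding: $3,922.56 × 0.0535 = $209.86
Local income tax: $3,922.56 × 0.019 = $74.53
Federal tax withheld: $3,922.56 × 0.1934 = $758.62
State unemployment insurance (employee share): $4,616.78 × 0.001 = $4.62
Medicare tax: only $147,141.42 − $145,901.01 = $1,240.41 of this check is subject → $1,240.41 × 0.01 = $12.40
Employee stock purchase plan: $4,616.78 × 0.059 = $272.39
Dental plan: $133.06
Total deductions = $255.63 + $438.59 + $209.86 + $74.53 + $758.62 + $4.62 + $12.40 + $272.39 + $133.06 = $2,159.70
Net pay = $4,616.78 − $2,159.70 = $2,457.08

$2,457.08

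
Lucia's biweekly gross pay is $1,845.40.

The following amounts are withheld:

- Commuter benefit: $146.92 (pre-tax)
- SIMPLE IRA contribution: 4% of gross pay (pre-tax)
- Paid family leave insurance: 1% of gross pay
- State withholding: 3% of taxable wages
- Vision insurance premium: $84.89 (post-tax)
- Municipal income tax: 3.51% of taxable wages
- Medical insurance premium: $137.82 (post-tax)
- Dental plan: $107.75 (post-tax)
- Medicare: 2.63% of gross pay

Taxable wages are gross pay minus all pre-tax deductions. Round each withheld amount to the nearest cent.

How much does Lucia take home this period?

$1,121.45

SIMPLE IRA contribution: $1,845.40 × 0.04 = $73.82
Commuter benefit: $146.92
Pre-tax total = $73.82 + $146.92 = $220.74
Taxable wages = $1,845.40 − $220.74 = $1,624.66
State withholding: $1,624.66 × 0.03 = $48.74
Municipal income tax: $1,624.66 × 0.0351 = $57.03
Medicare: $1,845.40 × 0.0263 = $48.53
Paid family leave insurance: $1,845.40 × 0.01 = $18.45
Medical insurance premium: $137.82
Vision insurance premium: $84.89
Dental plan: $107.75
Total deductions = $73.82 + $146.92 + $48.74 + $57.03 + $48.53 + $18.45 + $137.82 + $84.89 + $107.75 = $723.95
Net pay = $1,845.40 − $723.95 = $1,121.45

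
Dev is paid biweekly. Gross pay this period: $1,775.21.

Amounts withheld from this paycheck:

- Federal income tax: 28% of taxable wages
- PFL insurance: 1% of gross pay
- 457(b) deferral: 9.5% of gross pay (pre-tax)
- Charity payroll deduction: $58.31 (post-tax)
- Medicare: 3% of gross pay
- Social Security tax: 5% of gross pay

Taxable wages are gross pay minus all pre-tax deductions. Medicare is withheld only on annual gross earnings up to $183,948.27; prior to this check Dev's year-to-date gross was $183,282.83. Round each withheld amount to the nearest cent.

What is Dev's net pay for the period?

$971.95

457(b) deferral: $1,775.21 × 0.095 = $168.64
Taxable wages = $1,775.21 − $168.64 = $1,606.57
Federal income tax: $1,606.57 × 0.28 = $449.84
Social Security tax: $1,775.21 × 0.05 = $88.76
PFL insurance: $1,775.21 × 0.01 = $17.75
Medicare: only $183,948.27 − $183,282.83 = $665.44 of this check is subject → $665.44 × 0.03 = $19.96
Charity payroll deduction: $58.31
Total deductions = $168.64 + $449.84 + $88.76 + $17.75 + $19.96 + $58.31 = $803.26
Net pay = $1,775.21 − $803.26 = $971.95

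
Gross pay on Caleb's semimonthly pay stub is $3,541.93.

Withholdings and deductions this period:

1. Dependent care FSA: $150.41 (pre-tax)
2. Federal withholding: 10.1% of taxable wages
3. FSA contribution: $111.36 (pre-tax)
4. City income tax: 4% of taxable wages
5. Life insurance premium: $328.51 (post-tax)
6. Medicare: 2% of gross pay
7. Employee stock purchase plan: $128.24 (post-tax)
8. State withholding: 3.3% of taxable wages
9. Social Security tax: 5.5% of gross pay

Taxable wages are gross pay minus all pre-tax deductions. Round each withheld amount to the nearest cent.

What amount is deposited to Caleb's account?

$1,987.00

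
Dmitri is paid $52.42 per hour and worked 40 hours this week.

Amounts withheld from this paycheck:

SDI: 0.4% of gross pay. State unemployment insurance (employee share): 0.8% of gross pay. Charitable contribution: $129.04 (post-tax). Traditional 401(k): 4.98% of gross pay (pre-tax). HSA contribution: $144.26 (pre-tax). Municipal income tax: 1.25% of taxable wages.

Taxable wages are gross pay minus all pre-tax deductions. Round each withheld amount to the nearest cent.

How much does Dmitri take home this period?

$1,670.82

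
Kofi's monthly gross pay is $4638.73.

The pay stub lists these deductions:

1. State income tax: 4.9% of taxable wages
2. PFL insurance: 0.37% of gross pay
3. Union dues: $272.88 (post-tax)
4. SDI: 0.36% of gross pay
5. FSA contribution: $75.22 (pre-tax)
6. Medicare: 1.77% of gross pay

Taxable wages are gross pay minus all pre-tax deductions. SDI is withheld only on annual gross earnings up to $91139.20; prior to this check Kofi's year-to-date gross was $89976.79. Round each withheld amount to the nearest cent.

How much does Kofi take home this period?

FSA contribution: $75.22
Taxable wages = $4638.73 − $75.22 = $4563.51
State income tax: $4563.51 × 0.049 = $223.61
Medicare: $4638.73 × 0.0177 = $82.11
PFL insurance: $4638.73 × 0.0037 = $17.16
SDI: only $91139.20 − $89976.79 = $1162.41 of this check is subject → $1162.41 × 0.0036 = $4.18
Union dues: $272.88
Total deductions = $75.22 + $223.61 + $82.11 + $17.16 + $4.18 + $272.88 = $675.16
Net pay = $4638.73 − $675.16 = $3963.57

$3963.57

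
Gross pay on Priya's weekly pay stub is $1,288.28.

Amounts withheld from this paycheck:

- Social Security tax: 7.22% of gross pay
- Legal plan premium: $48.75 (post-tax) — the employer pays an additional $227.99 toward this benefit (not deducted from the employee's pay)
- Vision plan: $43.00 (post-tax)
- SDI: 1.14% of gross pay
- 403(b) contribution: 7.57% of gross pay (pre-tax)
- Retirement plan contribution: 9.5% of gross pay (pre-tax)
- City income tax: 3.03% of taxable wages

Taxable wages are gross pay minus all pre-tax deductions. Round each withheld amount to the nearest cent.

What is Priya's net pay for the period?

Retirement plan contribution: $1,288.28 × 0.095 = $122.39
403(b) contribution: $1,288.28 × 0.0757 = $97.52
Pre-tax total = $122.39 + $97.52 = $219.91
Taxable wages = $1,288.28 − $219.91 = $1,068.37
City income tax: $1,068.37 × 0.0303 = $32.37
Social Security tax: $1,288.28 × 0.0722 = $93.01
SDI: $1,288.28 × 0.0114 = $14.69
Legal plan premium: $48.75
Vision plan: $43.00
(Employer's $227.99 toward legal plan premium is not withheld from the employee.)
Total deductions = $122.39 + $97.52 + $32.37 + $93.01 + $14.69 + $48.75 + $43.00 = $451.73
Net pay = $1,288.28 − $451.73 = $836.55

$836.55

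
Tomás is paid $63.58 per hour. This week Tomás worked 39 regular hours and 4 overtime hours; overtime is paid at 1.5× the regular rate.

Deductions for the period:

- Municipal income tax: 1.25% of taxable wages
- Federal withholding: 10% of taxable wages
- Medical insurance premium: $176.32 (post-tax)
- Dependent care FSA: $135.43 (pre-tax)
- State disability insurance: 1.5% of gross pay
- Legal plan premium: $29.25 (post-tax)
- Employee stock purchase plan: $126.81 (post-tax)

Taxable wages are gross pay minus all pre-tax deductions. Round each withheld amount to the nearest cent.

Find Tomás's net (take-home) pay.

Regular pay: 39 × $63.58 = $2479.62
Overtime pay: 4 × $63.58 × 1.5 = $381.48
Gross pay = $2479.62 + $381.48 = $2861.10
Dependent care FSA: $135.43
Taxable wages = $2861.10 − $135.43 = $2725.67
Federal withholding: $2725.67 × 0.1 = $272.57
Municipal income tax: $2725.67 × 0.0125 = $34.07
State disability insurance: $2861.10 × 0.015 = $42.92
Legal plan premium: $29.25
Employee stock purchase plan: $126.81
Medical insurance premium: $176.32
Total deductions = $135.43 + $272.57 + $34.07 + $42.92 + $29.25 + $126.81 + $176.32 = $817.37
Net pay = $2861.10 − $817.37 = $2043.73

$2043.73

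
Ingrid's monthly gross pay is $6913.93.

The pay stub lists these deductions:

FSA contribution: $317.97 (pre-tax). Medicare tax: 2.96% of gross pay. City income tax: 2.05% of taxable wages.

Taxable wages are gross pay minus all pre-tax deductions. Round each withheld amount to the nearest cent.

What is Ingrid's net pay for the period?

$6256.09

FSA contribution: $317.97
Taxable wages = $6913.93 − $317.97 = $6595.96
City income tax: $6595.96 × 0.0205 = $135.22
Medicare tax: $6913.93 × 0.0296 = $204.65
Total deductions = $317.97 + $135.22 + $204.65 = $657.84
Net pay = $6913.93 − $657.84 = $6256.09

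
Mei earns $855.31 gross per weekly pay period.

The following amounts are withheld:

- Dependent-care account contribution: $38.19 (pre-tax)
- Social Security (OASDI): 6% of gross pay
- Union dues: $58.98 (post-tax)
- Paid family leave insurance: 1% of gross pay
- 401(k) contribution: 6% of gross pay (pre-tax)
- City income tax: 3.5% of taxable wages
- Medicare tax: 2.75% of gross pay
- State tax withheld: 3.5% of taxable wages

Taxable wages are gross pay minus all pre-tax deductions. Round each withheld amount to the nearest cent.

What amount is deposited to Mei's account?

$569.83

401(k) contribution: $855.31 × 0.06 = $51.32
Dependent-care account contribution: $38.19
Pre-tax total = $51.32 + $38.19 = $89.51
Taxable wages = $855.31 − $89.51 = $765.80
State tax withheld: $765.80 × 0.035 = $26.80
City income tax: $765.80 × 0.035 = $26.80
Medicare tax: $855.31 × 0.0275 = $23.52
Paid family leave insurance: $855.31 × 0.01 = $8.55
Social Security (OASDI): $855.31 × 0.06 = $51.32
Union dues: $58.98
Total deductions = $51.32 + $38.19 + $26.80 + $26.80 + $23.52 + $8.55 + $51.32 + $58.98 = $285.48
Net pay = $855.31 − $285.48 = $569.83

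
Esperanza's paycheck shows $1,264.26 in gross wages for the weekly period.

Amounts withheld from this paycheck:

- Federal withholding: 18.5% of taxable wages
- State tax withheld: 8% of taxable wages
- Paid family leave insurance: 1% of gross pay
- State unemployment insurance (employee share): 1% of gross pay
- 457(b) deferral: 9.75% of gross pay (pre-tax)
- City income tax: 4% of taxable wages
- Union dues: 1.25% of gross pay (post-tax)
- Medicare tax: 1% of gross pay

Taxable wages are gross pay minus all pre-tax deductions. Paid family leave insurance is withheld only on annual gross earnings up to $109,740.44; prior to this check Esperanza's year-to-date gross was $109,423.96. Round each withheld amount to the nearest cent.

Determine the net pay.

457(b) deferral: $1,264.26 × 0.0975 = $123.27
Taxable wages = $1,264.26 − $123.27 = $1,140.99
Federal withholding: $1,140.99 × 0.185 = $211.08
State tax withheld: $1,140.99 × 0.08 = $91.28
City income tax: $1,140.99 × 0.04 = $45.64
State unemployment insurance (employee share): $1,264.26 × 0.01 = $12.64
Paid family leave insurance: only $109,740.44 − $109,423.96 = $316.48 of this check is subject → $316.48 × 0.01 = $3.16
Medicare tax: $1,264.26 × 0.01 = $12.64
Union dues: $1,264.26 × 0.0125 = $15.80
Total deductions = $123.27 + $211.08 + $91.28 + $45.64 + $12.64 + $3.16 + $12.64 + $15.80 = $515.51
Net pay = $1,264.26 − $515.51 = $748.75

$748.75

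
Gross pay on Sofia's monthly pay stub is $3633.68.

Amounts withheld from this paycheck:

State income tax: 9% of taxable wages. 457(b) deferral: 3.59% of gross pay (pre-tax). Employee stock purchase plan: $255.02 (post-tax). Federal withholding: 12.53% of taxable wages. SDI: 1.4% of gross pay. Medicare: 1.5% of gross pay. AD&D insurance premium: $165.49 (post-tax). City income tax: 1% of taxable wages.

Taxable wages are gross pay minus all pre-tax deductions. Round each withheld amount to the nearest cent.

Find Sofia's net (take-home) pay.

$2188.07

457(b) deferral: $3633.68 × 0.0359 = $130.45
Taxable wages = $3633.68 − $130.45 = $3503.23
State income tax: $3503.23 × 0.09 = $315.29
Federal withholding: $3503.23 × 0.1253 = $438.95
City income tax: $3503.23 × 0.01 = $35.03
SDI: $3633.68 × 0.014 = $50.87
Medicare: $3633.68 × 0.015 = $54.51
AD&D insurance premium: $165.49
Employee stock purchase plan: $255.02
Total deductions = $130.45 + $315.29 + $438.95 + $35.03 + $50.87 + $54.51 + $165.49 + $255.02 = $1445.61
Net pay = $3633.68 − $1445.61 = $2188.07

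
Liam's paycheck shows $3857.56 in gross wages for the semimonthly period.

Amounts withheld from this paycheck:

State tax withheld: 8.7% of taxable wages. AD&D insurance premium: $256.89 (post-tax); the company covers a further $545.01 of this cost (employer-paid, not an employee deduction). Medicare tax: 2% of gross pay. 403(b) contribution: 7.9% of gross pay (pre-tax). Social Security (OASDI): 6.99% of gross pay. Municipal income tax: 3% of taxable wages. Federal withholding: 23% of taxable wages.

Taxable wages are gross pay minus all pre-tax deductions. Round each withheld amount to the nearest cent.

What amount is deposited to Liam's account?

403(b) contribution: $3857.56 × 0.079 = $304.75
Taxable wages = $3857.56 − $304.75 = $3552.81
Federal withholding: $3552.81 × 0.23 = $817.15
State tax withheld: $3552.81 × 0.087 = $309.09
Municipal income tax: $3552.81 × 0.03 = $106.58
Social Security (OASDI): $3857.56 × 0.0699 = $269.64
Medicare tax: $3857.56 × 0.02 = $77.15
AD&D insurance premium: $256.89
(Employer's $545.01 toward AD&D insurance premium is not withheld from the employee.)
Total deductions = $304.75 + $817.15 + $309.09 + $106.58 + $269.64 + $77.15 + $256.89 = $2141.25
Net pay = $3857.56 − $2141.25 = $1716.31

$1716.31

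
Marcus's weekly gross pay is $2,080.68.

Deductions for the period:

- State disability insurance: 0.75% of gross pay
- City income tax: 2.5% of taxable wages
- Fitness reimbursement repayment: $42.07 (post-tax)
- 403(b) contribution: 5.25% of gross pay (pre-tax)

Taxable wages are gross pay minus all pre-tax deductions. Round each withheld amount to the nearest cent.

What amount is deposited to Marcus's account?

$1,864.47

403(b) contribution: $2,080.68 × 0.0525 = $109.24
Taxable wages = $2,080.68 − $109.24 = $1,971.44
City income tax: $1,971.44 × 0.025 = $49.29
State disability insurance: $2,080.68 × 0.0075 = $15.61
Fitness reimbursement repayment: $42.07
Total deductions = $109.24 + $49.29 + $15.61 + $42.07 = $216.21
Net pay = $2,080.68 − $216.21 = $1,864.47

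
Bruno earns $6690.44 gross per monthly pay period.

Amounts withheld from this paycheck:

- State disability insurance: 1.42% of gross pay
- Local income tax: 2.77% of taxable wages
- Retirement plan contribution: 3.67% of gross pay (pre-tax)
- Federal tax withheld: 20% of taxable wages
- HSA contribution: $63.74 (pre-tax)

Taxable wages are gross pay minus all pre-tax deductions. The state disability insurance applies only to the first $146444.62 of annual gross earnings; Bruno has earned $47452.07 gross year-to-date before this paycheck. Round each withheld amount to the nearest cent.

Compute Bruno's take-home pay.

HSA contribution: $63.74
Retirement plan contribution: $6690.44 × 0.0367 = $245.54
Pre-tax total = $63.74 + $245.54 = $309.28
Taxable wages = $6690.44 − $309.28 = $6381.16
Federal tax withheld: $6381.16 × 0.2 = $1276.23
Local income tax: $6381.16 × 0.0277 = $176.76
State disability insurance: cap not yet reached, full $6690.44 is subject → $6690.44 × 0.0142 = $95.00
Total deductions = $63.74 + $245.54 + $1276.23 + $176.76 + $95.00 = $1857.27
Net pay = $6690.44 − $1857.27 = $4833.17

$4833.17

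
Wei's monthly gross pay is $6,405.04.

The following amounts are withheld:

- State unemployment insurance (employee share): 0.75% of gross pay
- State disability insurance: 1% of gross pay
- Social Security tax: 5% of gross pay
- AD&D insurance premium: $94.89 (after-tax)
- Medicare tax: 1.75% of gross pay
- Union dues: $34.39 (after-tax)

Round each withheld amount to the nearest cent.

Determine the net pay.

$5,731.33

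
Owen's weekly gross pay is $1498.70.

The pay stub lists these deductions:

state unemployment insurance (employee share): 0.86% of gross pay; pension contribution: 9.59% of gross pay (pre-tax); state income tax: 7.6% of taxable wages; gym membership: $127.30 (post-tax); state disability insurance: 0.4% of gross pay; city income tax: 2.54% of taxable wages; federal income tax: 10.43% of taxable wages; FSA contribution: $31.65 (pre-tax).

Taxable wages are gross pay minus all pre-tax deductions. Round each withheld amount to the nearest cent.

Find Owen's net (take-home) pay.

$904.94

Pension contribution: $1498.70 × 0.0959 = $143.73
FSA contribution: $31.65
Pre-tax total = $143.73 + $31.65 = $175.38
Taxable wages = $1498.70 − $175.38 = $1323.32
Federal income tax: $1323.32 × 0.1043 = $138.02
State income tax: $1323.32 × 0.076 = $100.57
City income tax: $1323.32 × 0.0254 = $33.61
State disability insurance: $1498.70 × 0.004 = $5.99
State unemployment insurance (employee share): $1498.70 × 0.0086 = $12.89
Gym membership: $127.30
Total deductions = $143.73 + $31.65 + $138.02 + $100.57 + $33.61 + $5.99 + $12.89 + $127.30 = $593.76
Net pay = $1498.70 − $593.76 = $904.94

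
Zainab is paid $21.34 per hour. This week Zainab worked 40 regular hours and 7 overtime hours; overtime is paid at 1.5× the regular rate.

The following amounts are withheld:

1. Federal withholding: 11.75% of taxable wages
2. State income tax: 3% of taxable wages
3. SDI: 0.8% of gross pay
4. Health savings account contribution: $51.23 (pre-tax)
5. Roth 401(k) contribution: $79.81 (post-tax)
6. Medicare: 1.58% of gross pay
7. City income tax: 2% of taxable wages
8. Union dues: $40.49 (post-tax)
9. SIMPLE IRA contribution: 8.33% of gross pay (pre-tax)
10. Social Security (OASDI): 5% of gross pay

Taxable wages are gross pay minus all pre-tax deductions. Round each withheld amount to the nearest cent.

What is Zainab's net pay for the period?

Regular pay: 40 × $21.34 = $853.60
Overtime pay: 7 × $21.34 × 1.5 = $224.07
Gross pay = $853.60 + $224.07 = $1,077.67
SIMPLE IRA contribution: $1,077.67 × 0.0833 = $89.77
Health savings account contribution: $51.23
Pre-tax total = $89.77 + $51.23 = $141.00
Taxable wages = $1,077.67 − $141.00 = $936.67
State income tax: $936.67 × 0.03 = $28.10
City income tax: $936.67 × 0.02 = $18.73
Federal withholding: $936.67 × 0.1175 = $110.06
Medicare: $1,077.67 × 0.0158 = $17.03
SDI: $1,077.67 × 0.008 = $8.62
Social Security (OASDI): $1,077.67 × 0.05 = $53.88
Roth 401(k) contribution: $79.81
Union dues: $40.49
Total deductions = $89.77 + $51.23 + $28.10 + $18.73 + $110.06 + $17.03 + $8.62 + $53.88 + $79.81 + $40.49 = $497.72
Net pay = $1,077.67 − $497.72 = $579.95

$579.95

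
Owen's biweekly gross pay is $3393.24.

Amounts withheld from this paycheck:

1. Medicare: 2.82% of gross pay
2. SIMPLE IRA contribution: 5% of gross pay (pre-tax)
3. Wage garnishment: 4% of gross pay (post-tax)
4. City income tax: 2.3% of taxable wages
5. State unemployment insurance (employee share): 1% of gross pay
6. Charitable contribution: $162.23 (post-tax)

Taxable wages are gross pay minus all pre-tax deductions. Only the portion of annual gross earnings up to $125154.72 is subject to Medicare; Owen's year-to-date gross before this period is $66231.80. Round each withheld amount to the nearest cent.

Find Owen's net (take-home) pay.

$2721.86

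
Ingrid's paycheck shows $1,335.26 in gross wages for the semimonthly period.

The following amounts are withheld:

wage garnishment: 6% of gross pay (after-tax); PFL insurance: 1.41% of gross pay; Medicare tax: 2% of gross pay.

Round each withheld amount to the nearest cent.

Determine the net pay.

PFL insurance: $1,335.26 × 0.0141 = $18.83
Medicare tax: $1,335.26 × 0.02 = $26.71
Wage garnishment: $1,335.26 × 0.06 = $80.12
Total deductions = $18.83 + $26.71 + $80.12 = $125.66
Net pay = $1,335.26 − $125.66 = $1,209.60

$1,209.60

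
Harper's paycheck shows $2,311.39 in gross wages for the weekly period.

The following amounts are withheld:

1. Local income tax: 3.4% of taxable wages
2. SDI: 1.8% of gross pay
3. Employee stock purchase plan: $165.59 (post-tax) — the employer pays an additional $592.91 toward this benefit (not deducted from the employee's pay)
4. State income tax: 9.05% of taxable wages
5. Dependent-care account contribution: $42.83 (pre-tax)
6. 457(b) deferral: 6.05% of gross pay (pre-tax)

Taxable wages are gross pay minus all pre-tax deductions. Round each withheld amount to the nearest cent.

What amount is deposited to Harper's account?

$1,656.49

Dependent-care account contribution: $42.83
457(b) deferral: $2,311.39 × 0.0605 = $139.84
Pre-tax total = $42.83 + $139.84 = $182.67
Taxable wages = $2,311.39 − $182.67 = $2,128.72
State income tax: $2,128.72 × 0.0905 = $192.65
Local income tax: $2,128.72 × 0.034 = $72.38
SDI: $2,311.39 × 0.018 = $41.61
Employee stock purchase plan: $165.59
(Employer's $592.91 toward employee stock purchase plan is not withheld from the employee.)
Total deductions = $42.83 + $139.84 + $192.65 + $72.38 + $41.61 + $165.59 = $654.90
Net pay = $2,311.39 − $654.90 = $1,656.49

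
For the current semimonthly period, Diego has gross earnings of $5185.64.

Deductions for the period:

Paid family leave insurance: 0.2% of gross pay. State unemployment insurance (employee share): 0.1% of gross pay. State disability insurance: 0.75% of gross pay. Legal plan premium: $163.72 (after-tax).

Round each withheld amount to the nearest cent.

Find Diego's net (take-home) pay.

$4967.47

State unemployment insurance (employee share): $5185.64 × 0.001 = $5.19
Paid family leave insurance: $5185.64 × 0.002 = $10.37
State disability insurance: $5185.64 × 0.0075 = $38.89
Legal plan premium: $163.72
Total deductions = $5.19 + $10.37 + $38.89 + $163.72 = $218.17
Net pay = $5185.64 − $218.17 = $4967.47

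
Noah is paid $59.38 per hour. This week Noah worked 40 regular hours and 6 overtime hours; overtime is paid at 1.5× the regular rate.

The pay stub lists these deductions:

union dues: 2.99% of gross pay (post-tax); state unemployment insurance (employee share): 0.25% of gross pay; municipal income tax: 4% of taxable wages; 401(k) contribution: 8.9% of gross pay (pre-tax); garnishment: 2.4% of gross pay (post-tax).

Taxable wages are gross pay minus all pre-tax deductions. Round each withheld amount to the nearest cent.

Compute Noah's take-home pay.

$2,380.53

Regular pay: 40 × $59.38 = $2,375.20
Overtime pay: 6 × $59.38 × 1.5 = $534.42
Gross pay = $2,375.20 + $534.42 = $2,909.62
401(k) contribution: $2,909.62 × 0.089 = $258.96
Taxable wages = $2,909.62 − $258.96 = $2,650.66
Municipal income tax: $2,650.66 × 0.04 = $106.03
State unemployment insurance (employee share): $2,909.62 × 0.0025 = $7.27
Garnishment: $2,909.62 × 0.024 = $69.83
Union dues: $2,909.62 × 0.0299 = $87.00
Total deductions = $258.96 + $106.03 + $7.27 + $69.83 + $87.00 = $529.09
Net pay = $2,909.62 − $529.09 = $2,380.53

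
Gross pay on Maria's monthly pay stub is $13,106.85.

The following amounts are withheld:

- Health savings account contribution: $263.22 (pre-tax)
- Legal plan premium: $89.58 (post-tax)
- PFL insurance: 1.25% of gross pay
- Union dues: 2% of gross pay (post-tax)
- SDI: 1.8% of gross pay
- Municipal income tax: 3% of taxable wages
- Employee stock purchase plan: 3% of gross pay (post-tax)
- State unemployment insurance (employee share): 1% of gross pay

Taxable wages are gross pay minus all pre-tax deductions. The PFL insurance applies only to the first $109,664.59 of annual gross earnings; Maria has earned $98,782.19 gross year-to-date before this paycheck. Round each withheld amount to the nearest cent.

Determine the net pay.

$11,210.37

Health savings account contribution: $263.22
Taxable wages = $13,106.85 − $263.22 = $12,843.63
Municipal income tax: $12,843.63 × 0.03 = $385.31
SDI: $13,106.85 × 0.018 = $235.92
PFL insurance: only $109,664.59 − $98,782.19 = $10,882.40 of this check is subject → $10,882.40 × 0.0125 = $136.03
State unemployment insurance (employee share): $13,106.85 × 0.01 = $131.07
Legal plan premium: $89.58
Employee stock purchase plan: $13,106.85 × 0.03 = $393.21
Union dues: $13,106.85 × 0.02 = $262.14
Total deductions = $263.22 + $385.31 + $235.92 + $136.03 + $131.07 + $89.58 + $393.21 + $262.14 = $1,896.48
Net pay = $13,106.85 − $1,896.48 = $11,210.37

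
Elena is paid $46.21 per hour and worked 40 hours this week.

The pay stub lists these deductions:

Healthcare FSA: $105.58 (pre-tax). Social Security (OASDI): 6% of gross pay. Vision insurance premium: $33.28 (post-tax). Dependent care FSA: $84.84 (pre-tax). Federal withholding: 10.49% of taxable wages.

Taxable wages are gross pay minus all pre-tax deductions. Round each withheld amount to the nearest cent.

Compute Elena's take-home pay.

Gross pay: 40 × $46.21 = $1848.40
Healthcare FSA: $105.58
Dependent care FSA: $84.84
Pre-tax total = $105.58 + $84.84 = $190.42
Taxable wages = $1848.40 − $190.42 = $1657.98
Federal withholding: $1657.98 × 0.1049 = $173.92
Social Security (OASDI): $1848.40 × 0.06 = $110.90
Vision insurance premium: $33.28
Total deductions = $105.58 + $84.84 + $173.92 + $110.90 + $33.28 = $508.52
Net pay = $1848.40 − $508.52 = $1339.88

$1339.88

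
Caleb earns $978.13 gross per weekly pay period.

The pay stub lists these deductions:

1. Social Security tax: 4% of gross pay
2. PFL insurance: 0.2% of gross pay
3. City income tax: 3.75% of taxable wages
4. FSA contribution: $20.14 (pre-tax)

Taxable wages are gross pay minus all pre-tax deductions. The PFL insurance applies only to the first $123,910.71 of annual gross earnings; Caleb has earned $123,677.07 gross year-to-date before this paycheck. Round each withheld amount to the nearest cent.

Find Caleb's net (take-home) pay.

FSA contribution: $20.14
Taxable wages = $978.13 − $20.14 = $957.99
City income tax: $957.99 × 0.0375 = $35.92
Social Security tax: $978.13 × 0.04 = $39.13
PFL insurance: only $123,910.71 − $123,677.07 = $233.64 of this check is subject → $233.64 × 0.002 = $0.47
Total deductions = $20.14 + $35.92 + $39.13 + $0.47 = $95.66
Net pay = $978.13 − $95.66 = $882.47

$882.47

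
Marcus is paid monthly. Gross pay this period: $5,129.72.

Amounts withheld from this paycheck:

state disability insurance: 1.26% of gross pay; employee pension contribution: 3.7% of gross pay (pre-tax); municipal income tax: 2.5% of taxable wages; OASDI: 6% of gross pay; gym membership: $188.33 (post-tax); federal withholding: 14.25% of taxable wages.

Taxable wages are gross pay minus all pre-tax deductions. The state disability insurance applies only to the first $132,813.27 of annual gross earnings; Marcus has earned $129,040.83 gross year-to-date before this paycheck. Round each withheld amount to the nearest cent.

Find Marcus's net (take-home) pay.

$3,568.84

Employee pension contribution: $5,129.72 × 0.037 = $189.80
Taxable wages = $5,129.72 − $189.80 = $4,939.92
Municipal income tax: $4,939.92 × 0.025 = $123.50
Federal withholding: $4,939.92 × 0.1425 = $703.94
OASDI: $5,129.72 × 0.06 = $307.78
State disability insurance: only $132,813.27 − $129,040.83 = $3,772.44 of this check is subject → $3,772.44 × 0.0126 = $47.53
Gym membership: $188.33
Total deductions = $189.80 + $123.50 + $703.94 + $307.78 + $47.53 + $188.33 = $1,560.88
Net pay = $5,129.72 − $1,560.88 = $3,568.84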